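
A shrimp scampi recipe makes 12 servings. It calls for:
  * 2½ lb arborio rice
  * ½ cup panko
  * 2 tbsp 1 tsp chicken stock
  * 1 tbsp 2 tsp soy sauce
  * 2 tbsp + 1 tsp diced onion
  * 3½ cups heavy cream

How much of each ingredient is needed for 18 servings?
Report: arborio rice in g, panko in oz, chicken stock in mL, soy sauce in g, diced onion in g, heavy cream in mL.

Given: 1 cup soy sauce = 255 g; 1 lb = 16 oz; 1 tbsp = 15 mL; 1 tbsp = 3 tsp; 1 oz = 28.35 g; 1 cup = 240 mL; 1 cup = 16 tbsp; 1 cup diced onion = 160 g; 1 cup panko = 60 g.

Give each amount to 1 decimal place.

arborio rice: 1701.0 g; panko: 1.6 oz; chicken stock: 52.5 mL; soy sauce: 39.8 g; diced onion: 35.0 g; heavy cream: 1260.0 mL

Scaling factor: 18/12 = 3/2 = 1.5.
arborio rice: 2.5 lb × 3/2 × 16 oz/lb × 28.35 g/oz = 1701.0 g
panko: 0.5 cup × 3/2 × 60 g/cup ÷ 28.35 g/oz ≈ 1.6 oz
chicken stock: (2 tbsp + 1 tsp = 7/3 tbsp) × 3/2 × 15 mL/tbsp = 52.5 mL
soy sauce: (1 tbsp + 2 tsp = 5/3 tbsp) × 3/2 ÷ 16 tbsp/cup × 255 g/cup ≈ 39.8 g
diced onion: (2 tbsp + 1 tsp = 7/3 tbsp) × 3/2 ÷ 16 tbsp/cup × 160 g/cup = 35.0 g
heavy cream: 3.5 cup × 3/2 × 240 mL/cup = 1260.0 mL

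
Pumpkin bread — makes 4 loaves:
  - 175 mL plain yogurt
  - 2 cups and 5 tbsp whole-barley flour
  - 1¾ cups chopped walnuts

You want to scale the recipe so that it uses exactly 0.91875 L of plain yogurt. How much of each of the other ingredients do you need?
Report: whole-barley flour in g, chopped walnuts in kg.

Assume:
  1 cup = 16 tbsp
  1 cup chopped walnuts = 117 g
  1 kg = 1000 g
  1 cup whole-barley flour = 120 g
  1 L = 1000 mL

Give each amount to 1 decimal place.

The original recipe has 0.175 L of plain yogurt, so the scaling factor is 0.91875 ÷ 0.175 = 21/4 = 5.25.
whole-barley flour: (2 cup + 5 tbsp = 2.3125 cup) × 21/4 × 120 g/cup ≈ 1456.9 g
chopped walnuts: 1.75 cup × 21/4 × 117 g/cup ÷ 1000 g/kg ≈ 1.1 kg

whole-barley flour: 1456.9 g; chopped walnuts: 1.1 kg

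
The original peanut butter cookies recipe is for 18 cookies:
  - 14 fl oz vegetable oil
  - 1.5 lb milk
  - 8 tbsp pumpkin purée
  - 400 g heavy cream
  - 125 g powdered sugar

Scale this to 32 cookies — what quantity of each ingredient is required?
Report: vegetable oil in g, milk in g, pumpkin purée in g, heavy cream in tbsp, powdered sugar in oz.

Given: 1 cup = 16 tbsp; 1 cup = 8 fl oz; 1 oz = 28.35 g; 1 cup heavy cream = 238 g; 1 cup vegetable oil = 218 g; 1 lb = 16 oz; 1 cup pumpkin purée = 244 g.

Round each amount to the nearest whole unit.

vegetable oil: 678 g; milk: 1210 g; pumpkin purée: 217 g; heavy cream: 48 tbsp; powdered sugar: 8 oz

Scaling factor: 32/18 = 16/9.
vegetable oil: 14 fl oz × 16/9 ÷ 8 fl oz/cup × 218 g/cup ≈ 678 g
milk: 1.5 lb × 16/9 × 16 oz/lb × 28.35 g/oz ≈ 1210 g
pumpkin purée: 8 tbsp × 16/9 ÷ 16 tbsp/cup × 244 g/cup ≈ 217 g
heavy cream: 400 g × 16/9 ÷ 238 g/cup × 16 tbsp/cup ≈ 48 tbsp
powdered sugar: 125 g × 16/9 ÷ 28.35 g/oz ≈ 8 oz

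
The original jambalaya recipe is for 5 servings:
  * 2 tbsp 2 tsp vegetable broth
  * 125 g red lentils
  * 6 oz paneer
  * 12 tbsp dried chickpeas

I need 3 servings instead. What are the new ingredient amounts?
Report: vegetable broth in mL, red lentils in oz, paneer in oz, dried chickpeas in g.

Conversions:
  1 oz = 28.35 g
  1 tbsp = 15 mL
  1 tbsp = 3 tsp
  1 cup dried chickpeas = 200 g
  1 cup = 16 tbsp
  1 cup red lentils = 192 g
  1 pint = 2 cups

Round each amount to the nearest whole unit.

Scaling factor: 3/5 = 0.6.
vegetable broth: (2 tbsp + 2 tsp = 8/3 tbsp) × 3/5 × 15 mL/tbsp = 24 mL
red lentils: 125 g × 3/5 ÷ 28.35 g/oz ≈ 3 oz
paneer: 6 oz × 3/5 ≈ 4 oz
dried chickpeas: 12 tbsp × 3/5 ÷ 16 tbsp/cup × 200 g/cup = 90 g

vegetable broth: 24 mL; red lentils: 3 oz; paneer: 4 oz; dried chickpeas: 90 g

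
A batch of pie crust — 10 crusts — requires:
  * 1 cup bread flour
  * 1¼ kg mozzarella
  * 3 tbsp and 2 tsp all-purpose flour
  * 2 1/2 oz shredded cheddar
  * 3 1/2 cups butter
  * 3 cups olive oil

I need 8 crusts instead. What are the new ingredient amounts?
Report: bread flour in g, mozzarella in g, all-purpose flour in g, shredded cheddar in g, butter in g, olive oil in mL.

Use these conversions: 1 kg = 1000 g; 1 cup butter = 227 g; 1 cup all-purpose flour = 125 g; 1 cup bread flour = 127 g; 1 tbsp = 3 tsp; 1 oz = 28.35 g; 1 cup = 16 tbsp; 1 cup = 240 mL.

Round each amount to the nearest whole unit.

Scaling factor: 8/10 = 4/5 = 0.8.
bread flour: 1 cup × 4/5 × 127 g/cup ≈ 102 g
mozzarella: 1.25 kg × 4/5 × 1000 g/kg = 1000 g
all-purpose flour: (3 tbsp + 2 tsp = 11/3 tbsp) × 4/5 ÷ 16 tbsp/cup × 125 g/cup ≈ 23 g
shredded cheddar: 2.5 oz × 4/5 × 28.35 g/oz ≈ 57 g
butter: 3.5 cup × 4/5 × 227 g/cup ≈ 636 g
olive oil: 3 cup × 4/5 × 240 mL/cup = 576 mL

bread flour: 102 g; mozzarella: 1000 g; all-purpose flour: 23 g; shredded cheddar: 57 g; butter: 636 g; olive oil: 576 mL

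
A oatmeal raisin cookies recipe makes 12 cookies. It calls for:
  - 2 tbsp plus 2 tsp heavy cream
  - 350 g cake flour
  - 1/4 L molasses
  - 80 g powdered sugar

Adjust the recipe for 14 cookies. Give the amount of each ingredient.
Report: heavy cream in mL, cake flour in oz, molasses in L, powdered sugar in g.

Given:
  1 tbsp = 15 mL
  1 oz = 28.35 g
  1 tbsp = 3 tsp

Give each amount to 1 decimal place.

heavy cream: 46.7 mL; cake flour: 14.4 oz; molasses: 0.3 L; powdered sugar: 93.3 g

Scaling factor: 14/12 = 7/6.
heavy cream: (2 tbsp + 2 tsp = 8/3 tbsp) × 7/6 × 15 mL/tbsp ≈ 46.7 mL
cake flour: 350 g × 7/6 ÷ 28.35 g/oz ≈ 14.4 oz
molasses: 0.25 L × 7/6 ≈ 0.3 L
powdered sugar: 80 g × 7/6 ≈ 93.3 g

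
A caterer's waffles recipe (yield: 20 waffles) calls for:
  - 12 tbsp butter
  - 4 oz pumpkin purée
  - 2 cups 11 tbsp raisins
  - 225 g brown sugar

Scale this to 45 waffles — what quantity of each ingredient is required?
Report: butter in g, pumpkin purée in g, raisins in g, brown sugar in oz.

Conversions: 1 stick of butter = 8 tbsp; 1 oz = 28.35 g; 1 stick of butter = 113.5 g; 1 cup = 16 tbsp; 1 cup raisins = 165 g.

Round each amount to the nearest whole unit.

Scaling factor: 45/20 = 9/4 = 2.25.
butter: 12 tbsp × 9/4 ÷ 8 tbsp/stick × 113.5 g/stick ≈ 383 g
pumpkin purée: 4 oz × 9/4 × 28.35 g/oz ≈ 255 g
raisins: (2 cup + 11 tbsp = 2.6875 cup) × 9/4 × 165 g/cup ≈ 998 g
brown sugar: 225 g × 9/4 ÷ 28.35 g/oz ≈ 18 oz

butter: 383 g; pumpkin purée: 255 g; raisins: 998 g; brown sugar: 18 oz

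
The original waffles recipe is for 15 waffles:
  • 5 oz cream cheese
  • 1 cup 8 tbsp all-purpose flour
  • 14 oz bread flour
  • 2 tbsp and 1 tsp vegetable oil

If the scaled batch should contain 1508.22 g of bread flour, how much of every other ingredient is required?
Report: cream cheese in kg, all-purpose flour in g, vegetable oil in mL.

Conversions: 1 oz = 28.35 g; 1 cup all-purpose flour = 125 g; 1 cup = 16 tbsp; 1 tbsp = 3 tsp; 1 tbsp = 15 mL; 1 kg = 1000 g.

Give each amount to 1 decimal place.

cream cheese: 0.5 kg; all-purpose flour: 712.5 g; vegetable oil: 133.0 mL

The original recipe has 396.9 g of bread flour, so the scaling factor is 1508.22 ÷ 396.9 = 19/5 = 3.8.
cream cheese: 5 oz × 19/5 × 28.35 g/oz ÷ 1000 g/kg ≈ 0.5 kg
all-purpose flour: (1 cup + 8 tbsp = 1.5 cup) × 19/5 × 125 g/cup = 712.5 g
vegetable oil: (2 tbsp + 1 tsp = 7/3 tbsp) × 19/5 × 15 mL/tbsp = 133.0 mL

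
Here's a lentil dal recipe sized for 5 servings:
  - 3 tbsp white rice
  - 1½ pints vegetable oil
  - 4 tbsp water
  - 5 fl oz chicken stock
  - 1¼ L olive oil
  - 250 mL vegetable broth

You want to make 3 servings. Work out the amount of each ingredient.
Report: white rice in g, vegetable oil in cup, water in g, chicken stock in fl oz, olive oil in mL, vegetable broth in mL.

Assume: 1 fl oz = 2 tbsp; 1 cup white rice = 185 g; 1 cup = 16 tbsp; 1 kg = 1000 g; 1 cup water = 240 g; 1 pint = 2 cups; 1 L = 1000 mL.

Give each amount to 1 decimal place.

white rice: 20.8 g; vegetable oil: 1.8 cup; water: 36.0 g; chicken stock: 3.0 fl oz; olive oil: 750.0 mL; vegetable broth: 150.0 mL

Scaling factor: 3/5 = 0.6.
white rice: 3 tbsp × 3/5 ÷ 16 tbsp/cup × 185 g/cup ≈ 20.8 g
vegetable oil: 1.5 pint × 3/5 × 2 cup/pint = 1.8 cup
water: 4 tbsp × 3/5 ÷ 16 tbsp/cup × 240 g/cup = 36.0 g
chicken stock: 5 fl oz × 3/5 = 3.0 fl oz
olive oil: 1.25 L × 3/5 × 1000 mL/L = 750.0 mL
vegetable broth: 250 mL × 3/5 = 150.0 mL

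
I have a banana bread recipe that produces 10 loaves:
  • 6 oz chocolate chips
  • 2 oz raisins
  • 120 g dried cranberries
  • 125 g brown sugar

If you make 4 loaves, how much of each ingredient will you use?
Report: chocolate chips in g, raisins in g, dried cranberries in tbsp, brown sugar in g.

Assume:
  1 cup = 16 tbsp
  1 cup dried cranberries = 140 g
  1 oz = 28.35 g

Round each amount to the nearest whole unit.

chocolate chips: 68 g; raisins: 23 g; dried cranberries: 5 tbsp; brown sugar: 50 g

Scaling factor: 4/10 = 2/5 = 0.4.
chocolate chips: 6 oz × 2/5 × 28.35 g/oz ≈ 68 g
raisins: 2 oz × 2/5 × 28.35 g/oz ≈ 23 g
dried cranberries: 120 g × 2/5 ÷ 140 g/cup × 16 tbsp/cup ≈ 5 tbsp
brown sugar: 125 g × 2/5 = 50 g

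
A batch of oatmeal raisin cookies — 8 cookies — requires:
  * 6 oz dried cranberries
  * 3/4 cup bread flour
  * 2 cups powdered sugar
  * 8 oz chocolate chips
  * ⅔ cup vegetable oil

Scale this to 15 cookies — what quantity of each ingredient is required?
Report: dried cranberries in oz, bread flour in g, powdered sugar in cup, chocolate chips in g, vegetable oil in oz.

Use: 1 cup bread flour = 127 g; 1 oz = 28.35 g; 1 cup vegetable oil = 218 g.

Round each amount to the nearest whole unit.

Scaling factor: 15/8 = 1.875.
dried cranberries: 6 oz × 15/8 ≈ 11 oz
bread flour: 0.75 cup × 15/8 × 127 g/cup ≈ 179 g
powdered sugar: 2 cup × 15/8 ≈ 4 cup
chocolate chips: 8 oz × 15/8 × 28.35 g/oz ≈ 425 g
vegetable oil: 2/3 cup × 15/8 × 218 g/cup ÷ 28.35 g/oz ≈ 10 oz

dried cranberries: 11 oz; bread flour: 179 g; powdered sugar: 4 cup; chocolate chips: 425 g; vegetable oil: 10 oz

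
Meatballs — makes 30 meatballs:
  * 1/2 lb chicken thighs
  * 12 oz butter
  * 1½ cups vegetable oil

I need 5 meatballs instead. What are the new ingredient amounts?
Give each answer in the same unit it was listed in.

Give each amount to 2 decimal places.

Scaling factor: 5/30 = 1/6.
chicken thighs: 0.5 lb × 1/6 ≈ 0.08 lb
butter: 12 oz × 1/6 = 2.00 oz
vegetable oil: 1.5 cup × 1/6 = 0.25 cup

chicken thighs: 0.08 lb; butter: 2.00 oz; vegetable oil: 0.25 cup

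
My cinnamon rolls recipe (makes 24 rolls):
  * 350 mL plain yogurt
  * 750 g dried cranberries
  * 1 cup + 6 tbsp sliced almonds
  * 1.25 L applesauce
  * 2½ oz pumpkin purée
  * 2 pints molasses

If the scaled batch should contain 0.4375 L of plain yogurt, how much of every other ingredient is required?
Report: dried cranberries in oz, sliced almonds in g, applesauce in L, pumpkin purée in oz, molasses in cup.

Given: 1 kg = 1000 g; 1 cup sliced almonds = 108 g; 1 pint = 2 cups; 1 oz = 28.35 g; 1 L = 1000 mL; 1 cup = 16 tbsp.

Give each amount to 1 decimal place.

dried cranberries: 33.1 oz; sliced almonds: 185.6 g; applesauce: 1.6 L; pumpkin purée: 3.1 oz; molasses: 5.0 cup

The original recipe has 0.35 L of plain yogurt, so the scaling factor is 0.4375 ÷ 0.35 = 5/4 = 1.25.
dried cranberries: 750 g × 5/4 ÷ 28.35 g/oz ≈ 33.1 oz
sliced almonds: (1 cup + 6 tbsp = 1.375 cup) × 5/4 × 108 g/cup ≈ 185.6 g
applesauce: 1.25 L × 5/4 ≈ 1.6 L
pumpkin purée: 2.5 oz × 5/4 ≈ 3.1 oz
molasses: 2 pint × 5/4 × 2 cup/pint = 5.0 cup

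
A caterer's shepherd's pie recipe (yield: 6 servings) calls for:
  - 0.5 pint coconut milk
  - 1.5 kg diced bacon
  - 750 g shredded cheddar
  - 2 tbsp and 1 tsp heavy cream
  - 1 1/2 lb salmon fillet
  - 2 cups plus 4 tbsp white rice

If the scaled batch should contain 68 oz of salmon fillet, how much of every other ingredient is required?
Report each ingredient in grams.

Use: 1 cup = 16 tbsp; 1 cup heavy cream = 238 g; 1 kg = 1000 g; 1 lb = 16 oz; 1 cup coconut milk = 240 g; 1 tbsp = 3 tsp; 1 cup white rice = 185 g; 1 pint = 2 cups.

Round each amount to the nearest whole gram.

coconut milk: 680 g; diced bacon: 4250 g; shredded cheddar: 2125 g; heavy cream: 98 g; white rice: 1179 g

The original recipe has 24 oz of salmon fillet, so the scaling factor is 68 ÷ 24 = 17/6.
coconut milk: 0.5 pint × 17/6 × 2 cup/pint × 240 g/cup = 680 g
diced bacon: 1.5 kg × 17/6 × 1000 g/kg = 4250 g
shredded cheddar: 750 g × 17/6 = 2125 g
heavy cream: (2 tbsp + 1 tsp = 7/3 tbsp) × 17/6 ÷ 16 tbsp/cup × 238 g/cup ≈ 98 g
white rice: (2 cup + 4 tbsp = 2.25 cup) × 17/6 × 185 g/cup ≈ 1179 g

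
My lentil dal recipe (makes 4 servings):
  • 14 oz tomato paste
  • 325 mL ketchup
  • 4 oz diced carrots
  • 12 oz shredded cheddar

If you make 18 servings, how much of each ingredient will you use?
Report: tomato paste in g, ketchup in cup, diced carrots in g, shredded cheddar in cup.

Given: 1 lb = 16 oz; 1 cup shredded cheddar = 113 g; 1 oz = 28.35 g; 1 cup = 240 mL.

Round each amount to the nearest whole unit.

Scaling factor: 18/4 = 9/2 = 4.5.
tomato paste: 14 oz × 9/2 × 28.35 g/oz ≈ 1786 g
ketchup: 325 mL × 9/2 ÷ 240 mL/cup ≈ 6 cup
diced carrots: 4 oz × 9/2 × 28.35 g/oz ≈ 510 g
shredded cheddar: 12 oz × 9/2 × 28.35 g/oz ÷ 113 g/cup ≈ 14 cup

tomato paste: 1786 g; ketchup: 6 cup; diced carrots: 510 g; shredded cheddar: 14 cup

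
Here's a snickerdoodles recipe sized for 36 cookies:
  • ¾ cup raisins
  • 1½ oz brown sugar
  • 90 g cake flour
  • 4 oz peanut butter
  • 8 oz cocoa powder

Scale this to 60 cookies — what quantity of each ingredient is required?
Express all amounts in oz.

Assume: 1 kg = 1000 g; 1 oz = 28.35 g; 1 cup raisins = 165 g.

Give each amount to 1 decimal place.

raisins: 7.3 oz; brown sugar: 2.5 oz; cake flour: 5.3 oz; peanut butter: 6.7 oz; cocoa powder: 13.3 oz

Scaling factor: 60/36 = 5/3.
raisins: 0.75 cup × 5/3 × 165 g/cup ÷ 28.35 g/oz ≈ 7.3 oz
brown sugar: 1.5 oz × 5/3 = 2.5 oz
cake flour: 90 g × 5/3 ÷ 28.35 g/oz ≈ 5.3 oz
peanut butter: 4 oz × 5/3 ≈ 6.7 oz
cocoa powder: 8 oz × 5/3 ≈ 13.3 oz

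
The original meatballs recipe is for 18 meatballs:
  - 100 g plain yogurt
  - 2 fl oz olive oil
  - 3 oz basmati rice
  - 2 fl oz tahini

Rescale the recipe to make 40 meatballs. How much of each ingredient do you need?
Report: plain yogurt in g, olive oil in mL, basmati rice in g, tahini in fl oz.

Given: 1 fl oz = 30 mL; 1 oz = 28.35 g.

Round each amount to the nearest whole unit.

Scaling factor: 40/18 = 20/9.
plain yogurt: 100 g × 20/9 ≈ 222 g
olive oil: 2 fl oz × 20/9 × 30 mL/fl oz ≈ 133 mL
basmati rice: 3 oz × 20/9 × 28.35 g/oz = 189 g
tahini: 2 fl oz × 20/9 ≈ 4 fl oz

plain yogurt: 222 g; olive oil: 133 mL; basmati rice: 189 g; tahini: 4 fl oz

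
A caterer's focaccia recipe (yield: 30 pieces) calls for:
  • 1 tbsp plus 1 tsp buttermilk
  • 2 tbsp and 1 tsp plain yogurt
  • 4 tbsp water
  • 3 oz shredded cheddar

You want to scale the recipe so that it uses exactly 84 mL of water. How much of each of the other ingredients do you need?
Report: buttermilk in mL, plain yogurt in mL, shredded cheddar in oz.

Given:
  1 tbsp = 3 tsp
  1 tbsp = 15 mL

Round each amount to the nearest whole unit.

buttermilk: 28 mL; plain yogurt: 49 mL; shredded cheddar: 4 oz

The original recipe has 60 mL of water, so the scaling factor is 84 ÷ 60 = 7/5 = 1.4.
buttermilk: (1 tbsp + 1 tsp = 4/3 tbsp) × 7/5 × 15 mL/tbsp = 28 mL
plain yogurt: (2 tbsp + 1 tsp = 7/3 tbsp) × 7/5 × 15 mL/tbsp = 49 mL
shredded cheddar: 3 oz × 7/5 ≈ 4 oz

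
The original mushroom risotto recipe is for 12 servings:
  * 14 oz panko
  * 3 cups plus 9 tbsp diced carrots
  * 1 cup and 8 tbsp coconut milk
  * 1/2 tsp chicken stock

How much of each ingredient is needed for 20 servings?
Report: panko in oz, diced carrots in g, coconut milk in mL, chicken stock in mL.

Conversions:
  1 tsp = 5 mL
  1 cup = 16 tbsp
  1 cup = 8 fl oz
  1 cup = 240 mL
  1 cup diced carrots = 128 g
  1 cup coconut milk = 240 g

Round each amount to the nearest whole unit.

Scaling factor: 20/12 = 5/3.
panko: 14 oz × 5/3 ≈ 23 oz
diced carrots: (3 cup + 9 tbsp = 3.5625 cup) × 5/3 × 128 g/cup = 760 g
coconut milk: (1 cup + 8 tbsp = 1.5 cup) × 5/3 × 240 mL/cup = 600 mL
chicken stock: 0.5 tsp × 5/3 × 5 mL/tsp ≈ 4 mL

panko: 23 oz; diced carrots: 760 g; coconut milk: 600 mL; chicken stock: 4 mL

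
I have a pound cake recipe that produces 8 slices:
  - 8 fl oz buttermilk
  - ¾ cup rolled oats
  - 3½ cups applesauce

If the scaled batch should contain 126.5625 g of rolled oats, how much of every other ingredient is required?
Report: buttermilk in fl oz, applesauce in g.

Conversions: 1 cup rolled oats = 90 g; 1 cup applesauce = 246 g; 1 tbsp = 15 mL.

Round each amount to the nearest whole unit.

buttermilk: 15 fl oz; applesauce: 1614 g

The original recipe has 67.5 g of rolled oats, so the scaling factor is 126.5625 ÷ 67.5 = 15/8 = 1.875.
buttermilk: 8 fl oz × 15/8 = 15 fl oz
applesauce: 3.5 cup × 15/8 × 246 g/cup ≈ 1614 g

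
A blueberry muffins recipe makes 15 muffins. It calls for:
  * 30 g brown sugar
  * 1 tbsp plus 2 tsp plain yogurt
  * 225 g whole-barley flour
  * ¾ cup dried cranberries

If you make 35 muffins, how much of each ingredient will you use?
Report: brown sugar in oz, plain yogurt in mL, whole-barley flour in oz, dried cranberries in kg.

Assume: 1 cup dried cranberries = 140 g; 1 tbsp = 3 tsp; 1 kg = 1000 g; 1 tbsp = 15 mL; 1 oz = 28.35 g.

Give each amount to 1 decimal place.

Scaling factor: 35/15 = 7/3.
brown sugar: 30 g × 7/3 ÷ 28.35 g/oz ≈ 2.5 oz
plain yogurt: (1 tbsp + 2 tsp = 5/3 tbsp) × 7/3 × 15 mL/tbsp ≈ 58.3 mL
whole-barley flour: 225 g × 7/3 ÷ 28.35 g/oz ≈ 18.5 oz
dried cranberries: 0.75 cup × 7/3 × 140 g/cup ÷ 1000 g/kg ≈ 0.2 kg

brown sugar: 2.5 oz; plain yogurt: 58.3 mL; whole-barley flour: 18.5 oz; dried cranberries: 0.2 kg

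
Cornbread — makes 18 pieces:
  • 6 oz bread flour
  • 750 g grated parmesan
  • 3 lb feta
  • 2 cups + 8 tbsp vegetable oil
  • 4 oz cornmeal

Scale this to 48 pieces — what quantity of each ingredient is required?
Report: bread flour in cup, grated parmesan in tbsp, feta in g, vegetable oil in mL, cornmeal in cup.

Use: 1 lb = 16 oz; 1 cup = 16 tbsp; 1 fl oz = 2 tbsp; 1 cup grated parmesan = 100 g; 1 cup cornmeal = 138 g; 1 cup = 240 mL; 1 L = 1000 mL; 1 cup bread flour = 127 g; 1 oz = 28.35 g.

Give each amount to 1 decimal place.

Scaling factor: 48/18 = 8/3.
bread flour: 6 oz × 8/3 × 28.35 g/oz ÷ 127 g/cup ≈ 3.6 cup
grated parmesan: 750 g × 8/3 ÷ 100 g/cup × 16 tbsp/cup = 320.0 tbsp
feta: 3 lb × 8/3 × 16 oz/lb × 28.35 g/oz = 3628.8 g
vegetable oil: (2 cup + 8 tbsp = 2.5 cup) × 8/3 × 240 mL/cup = 1600.0 mL
cornmeal: 4 oz × 8/3 × 28.35 g/oz ÷ 138 g/cup ≈ 2.2 cup

bread flour: 3.6 cup; grated parmesan: 320.0 tbsp; feta: 3628.8 g; vegetable oil: 1600.0 mL; cornmeal: 2.2 cup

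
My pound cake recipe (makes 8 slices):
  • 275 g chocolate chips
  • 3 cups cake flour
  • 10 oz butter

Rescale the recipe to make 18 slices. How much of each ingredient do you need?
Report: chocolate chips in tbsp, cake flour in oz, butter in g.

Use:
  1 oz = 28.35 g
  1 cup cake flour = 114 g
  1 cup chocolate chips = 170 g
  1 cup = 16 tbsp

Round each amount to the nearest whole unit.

Scaling factor: 18/8 = 9/4 = 2.25.
chocolate chips: 275 g × 9/4 ÷ 170 g/cup × 16 tbsp/cup ≈ 58 tbsp
cake flour: 3 cup × 9/4 × 114 g/cup ÷ 28.35 g/oz ≈ 27 oz
butter: 10 oz × 9/4 × 28.35 g/oz ≈ 638 g

chocolate chips: 58 tbsp; cake flour: 27 oz; butter: 638 g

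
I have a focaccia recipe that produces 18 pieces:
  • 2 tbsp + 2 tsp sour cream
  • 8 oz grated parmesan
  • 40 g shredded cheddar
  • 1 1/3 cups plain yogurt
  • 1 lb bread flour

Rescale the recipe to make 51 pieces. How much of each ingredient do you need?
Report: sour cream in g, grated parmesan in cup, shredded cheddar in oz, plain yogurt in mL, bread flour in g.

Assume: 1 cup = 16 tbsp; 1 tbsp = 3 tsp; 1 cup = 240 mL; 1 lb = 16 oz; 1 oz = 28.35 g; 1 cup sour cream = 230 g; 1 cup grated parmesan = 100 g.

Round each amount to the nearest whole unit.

Scaling factor: 51/18 = 17/6.
sour cream: (2 tbsp + 2 tsp = 8/3 tbsp) × 17/6 ÷ 16 tbsp/cup × 230 g/cup ≈ 109 g
grated parmesan: 8 oz × 17/6 × 28.35 g/oz ÷ 100 g/cup ≈ 6 cup
shredded cheddar: 40 g × 17/6 ÷ 28.35 g/oz ≈ 4 oz
plain yogurt: 4/3 cup × 17/6 × 240 mL/cup ≈ 907 mL
bread flour: 1 lb × 17/6 × 16 oz/lb × 28.35 g/oz ≈ 1285 g

sour cream: 109 g; grated parmesan: 6 cup; shredded cheddar: 4 oz; plain yogurt: 907 mL; bread flour: 1285 g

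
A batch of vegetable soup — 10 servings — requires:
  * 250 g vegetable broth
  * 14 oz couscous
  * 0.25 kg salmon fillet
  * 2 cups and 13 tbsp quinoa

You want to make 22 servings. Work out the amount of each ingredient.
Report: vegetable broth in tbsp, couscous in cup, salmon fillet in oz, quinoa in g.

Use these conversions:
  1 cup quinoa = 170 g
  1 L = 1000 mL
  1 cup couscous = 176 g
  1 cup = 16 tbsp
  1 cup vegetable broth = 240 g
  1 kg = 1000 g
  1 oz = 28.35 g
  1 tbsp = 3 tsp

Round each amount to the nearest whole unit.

vegetable broth: 37 tbsp; couscous: 5 cup; salmon fillet: 19 oz; quinoa: 1052 g

Scaling factor: 22/10 = 11/5 = 2.2.
vegetable broth: 250 g × 11/5 ÷ 240 g/cup × 16 tbsp/cup ≈ 37 tbsp
couscous: 14 oz × 11/5 × 28.35 g/oz ÷ 176 g/cup ≈ 5 cup
salmon fillet: 0.25 kg × 11/5 × 1000 g/kg ÷ 28.35 g/oz ≈ 19 oz
quinoa: (2 cup + 13 tbsp = 2.8125 cup) × 11/5 × 170 g/cup ≈ 1052 g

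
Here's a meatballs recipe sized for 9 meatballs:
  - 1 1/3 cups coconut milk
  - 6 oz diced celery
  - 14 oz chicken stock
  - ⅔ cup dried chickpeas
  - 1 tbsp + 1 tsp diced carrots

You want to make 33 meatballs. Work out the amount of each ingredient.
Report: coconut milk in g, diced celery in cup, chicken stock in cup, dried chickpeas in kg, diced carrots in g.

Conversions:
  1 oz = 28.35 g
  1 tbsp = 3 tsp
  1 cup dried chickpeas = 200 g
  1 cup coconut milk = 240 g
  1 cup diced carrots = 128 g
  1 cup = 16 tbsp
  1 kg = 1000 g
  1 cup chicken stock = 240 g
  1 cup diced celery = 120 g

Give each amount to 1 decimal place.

Scaling factor: 33/9 = 11/3.
coconut milk: 4/3 cup × 11/3 × 240 g/cup ≈ 1173.3 g
diced celery: 6 oz × 11/3 × 28.35 g/oz ÷ 120 g/cup ≈ 5.2 cup
chicken stock: 14 oz × 11/3 × 28.35 g/oz ÷ 240 g/cup ≈ 6.1 cup
dried chickpeas: 2/3 cup × 11/3 × 200 g/cup ÷ 1000 g/kg ≈ 0.5 kg
diced carrots: (1 tbsp + 1 tsp = 4/3 tbsp) × 11/3 ÷ 16 tbsp/cup × 128 g/cup ≈ 39.1 g

coconut milk: 1173.3 g; diced celery: 5.2 cup; chicken stock: 6.1 cup; dried chickpeas: 0.5 kg; diced carrots: 39.1 g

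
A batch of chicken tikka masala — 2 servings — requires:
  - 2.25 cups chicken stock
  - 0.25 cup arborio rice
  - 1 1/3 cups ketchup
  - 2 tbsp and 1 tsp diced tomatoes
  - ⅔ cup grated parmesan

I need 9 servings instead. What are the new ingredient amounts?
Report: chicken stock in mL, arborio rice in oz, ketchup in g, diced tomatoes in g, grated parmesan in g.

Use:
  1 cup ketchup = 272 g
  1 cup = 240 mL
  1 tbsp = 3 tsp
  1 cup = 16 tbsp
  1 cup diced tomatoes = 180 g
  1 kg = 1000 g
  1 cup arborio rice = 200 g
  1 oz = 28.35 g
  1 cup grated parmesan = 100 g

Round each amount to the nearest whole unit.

Scaling factor: 9/2 = 4.5.
chicken stock: 2.25 cup × 9/2 × 240 mL/cup = 2430 mL
arborio rice: 0.25 cup × 9/2 × 200 g/cup ÷ 28.35 g/oz ≈ 8 oz
ketchup: 4/3 cup × 9/2 × 272 g/cup = 1632 g
diced tomatoes: (2 tbsp + 1 tsp = 7/3 tbsp) × 9/2 ÷ 16 tbsp/cup × 180 g/cup ≈ 118 g
grated parmesan: 2/3 cup × 9/2 × 100 g/cup = 300 g

chicken stock: 2430 mL; arborio rice: 8 oz; ketchup: 1632 g; diced tomatoes: 118 g; grated parmesan: 300 g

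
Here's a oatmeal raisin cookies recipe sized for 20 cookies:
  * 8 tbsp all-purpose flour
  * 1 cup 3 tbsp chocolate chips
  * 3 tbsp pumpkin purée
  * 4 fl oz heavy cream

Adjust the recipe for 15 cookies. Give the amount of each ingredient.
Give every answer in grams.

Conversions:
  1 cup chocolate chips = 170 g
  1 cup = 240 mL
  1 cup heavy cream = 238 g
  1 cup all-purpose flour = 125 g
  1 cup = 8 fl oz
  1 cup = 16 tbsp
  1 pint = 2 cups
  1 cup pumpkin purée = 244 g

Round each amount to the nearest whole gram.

all-purpose flour: 47 g; chocolate chips: 151 g; pumpkin purée: 34 g; heavy cream: 89 g

Scaling factor: 15/20 = 3/4 = 0.75.
all-purpose flour: 8 tbsp × 3/4 ÷ 16 tbsp/cup × 125 g/cup ≈ 47 g
chocolate chips: (1 cup + 3 tbsp = 1.1875 cup) × 3/4 × 170 g/cup ≈ 151 g
pumpkin purée: 3 tbsp × 3/4 ÷ 16 tbsp/cup × 244 g/cup ≈ 34 g
heavy cream: 4 fl oz × 3/4 ÷ 8 fl oz/cup × 238 g/cup ≈ 89 g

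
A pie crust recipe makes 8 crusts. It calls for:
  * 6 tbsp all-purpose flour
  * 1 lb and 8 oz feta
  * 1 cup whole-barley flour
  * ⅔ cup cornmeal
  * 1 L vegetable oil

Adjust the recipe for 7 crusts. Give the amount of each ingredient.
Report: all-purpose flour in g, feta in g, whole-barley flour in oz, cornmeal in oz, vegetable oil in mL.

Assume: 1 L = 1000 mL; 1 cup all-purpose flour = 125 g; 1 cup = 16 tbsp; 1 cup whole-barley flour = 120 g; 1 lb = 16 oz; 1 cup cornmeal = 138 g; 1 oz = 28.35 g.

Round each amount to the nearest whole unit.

all-purpose flour: 41 g; feta: 595 g; whole-barley flour: 4 oz; cornmeal: 3 oz; vegetable oil: 875 mL

Scaling factor: 7/8 = 0.875.
all-purpose flour: 6 tbsp × 7/8 ÷ 16 tbsp/cup × 125 g/cup ≈ 41 g
feta: (1 lb + 8 oz = 1.5 lb) × 7/8 × 16 oz/lb × 28.35 g/oz ≈ 595 g
whole-barley flour: 1 cup × 7/8 × 120 g/cup ÷ 28.35 g/oz ≈ 4 oz
cornmeal: 2/3 cup × 7/8 × 138 g/cup ÷ 28.35 g/oz ≈ 3 oz
vegetable oil: 1 L × 7/8 × 1000 mL/L = 875 mL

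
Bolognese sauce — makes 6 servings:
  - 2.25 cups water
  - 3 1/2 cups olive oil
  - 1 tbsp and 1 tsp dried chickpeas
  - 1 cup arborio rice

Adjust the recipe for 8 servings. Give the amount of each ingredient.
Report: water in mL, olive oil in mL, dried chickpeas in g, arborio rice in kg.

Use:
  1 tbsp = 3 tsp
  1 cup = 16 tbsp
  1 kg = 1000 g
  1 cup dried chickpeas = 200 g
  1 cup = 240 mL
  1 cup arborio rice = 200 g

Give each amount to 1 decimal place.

Scaling factor: 8/6 = 4/3.
water: 2.25 cup × 4/3 × 240 mL/cup = 720.0 mL
olive oil: 3.5 cup × 4/3 × 240 mL/cup = 1120.0 mL
dried chickpeas: (1 tbsp + 1 tsp = 4/3 tbsp) × 4/3 ÷ 16 tbsp/cup × 200 g/cup ≈ 22.2 g
arborio rice: 1 cup × 4/3 × 200 g/cup ÷ 1000 g/kg ≈ 0.3 kg

water: 720.0 mL; olive oil: 1120.0 mL; dried chickpeas: 22.2 g; arborio rice: 0.3 kg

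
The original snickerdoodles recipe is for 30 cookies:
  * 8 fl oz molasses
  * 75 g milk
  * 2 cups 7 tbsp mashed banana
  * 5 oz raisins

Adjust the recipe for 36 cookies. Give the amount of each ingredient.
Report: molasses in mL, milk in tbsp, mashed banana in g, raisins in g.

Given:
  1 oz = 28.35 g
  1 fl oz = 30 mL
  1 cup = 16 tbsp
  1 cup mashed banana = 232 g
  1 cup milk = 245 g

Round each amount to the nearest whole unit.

molasses: 288 mL; milk: 6 tbsp; mashed banana: 679 g; raisins: 170 g

Scaling factor: 36/30 = 6/5 = 1.2.
molasses: 8 fl oz × 6/5 × 30 mL/fl oz = 288 mL
milk: 75 g × 6/5 ÷ 245 g/cup × 16 tbsp/cup ≈ 6 tbsp
mashed banana: (2 cup + 7 tbsp = 2.4375 cup) × 6/5 × 232 g/cup ≈ 679 g
raisins: 5 oz × 6/5 × 28.35 g/oz ≈ 170 g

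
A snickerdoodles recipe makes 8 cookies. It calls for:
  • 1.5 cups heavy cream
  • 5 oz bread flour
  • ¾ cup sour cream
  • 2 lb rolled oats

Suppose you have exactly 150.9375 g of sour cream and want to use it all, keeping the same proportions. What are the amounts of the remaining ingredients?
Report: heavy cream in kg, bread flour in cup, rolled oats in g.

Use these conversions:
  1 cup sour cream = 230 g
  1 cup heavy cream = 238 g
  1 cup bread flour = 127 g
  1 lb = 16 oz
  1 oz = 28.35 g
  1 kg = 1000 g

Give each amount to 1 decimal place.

heavy cream: 0.3 kg; bread flour: 1.0 cup; rolled oats: 793.8 g

The original recipe has 172.5 g of sour cream, so the scaling factor is 150.9375 ÷ 172.5 = 7/8 = 0.875.
heavy cream: 1.5 cup × 7/8 × 238 g/cup ÷ 1000 g/kg ≈ 0.3 kg
bread flour: 5 oz × 7/8 × 28.35 g/oz ÷ 127 g/cup ≈ 1.0 cup
rolled oats: 2 lb × 7/8 × 16 oz/lb × 28.35 g/oz = 793.8 g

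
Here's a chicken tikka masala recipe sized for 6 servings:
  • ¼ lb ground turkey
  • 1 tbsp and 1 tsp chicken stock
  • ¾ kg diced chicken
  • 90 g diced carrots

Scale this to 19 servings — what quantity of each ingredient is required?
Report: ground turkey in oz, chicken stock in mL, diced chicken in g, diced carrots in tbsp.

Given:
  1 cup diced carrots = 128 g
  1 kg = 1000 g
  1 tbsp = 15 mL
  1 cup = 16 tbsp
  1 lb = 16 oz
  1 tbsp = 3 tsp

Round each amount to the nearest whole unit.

ground turkey: 13 oz; chicken stock: 63 mL; diced chicken: 2375 g; diced carrots: 36 tbsp

Scaling factor: 19/6.
ground turkey: 0.25 lb × 19/6 × 16 oz/lb ≈ 13 oz
chicken stock: (1 tbsp + 1 tsp = 4/3 tbsp) × 19/6 × 15 mL/tbsp ≈ 63 mL
diced chicken: 0.75 kg × 19/6 × 1000 g/kg = 2375 g
diced carrots: 90 g × 19/6 ÷ 128 g/cup × 16 tbsp/cup ≈ 36 tbsp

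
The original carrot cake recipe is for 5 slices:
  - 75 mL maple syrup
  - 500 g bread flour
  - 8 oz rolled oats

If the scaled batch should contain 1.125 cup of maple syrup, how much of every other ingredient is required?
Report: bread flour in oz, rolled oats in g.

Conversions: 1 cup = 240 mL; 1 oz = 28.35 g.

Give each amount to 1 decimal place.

The original recipe has 0.3125 cup of maple syrup, so the scaling factor is 1.125 ÷ 0.3125 = 18/5 = 3.6.
bread flour: 500 g × 18/5 ÷ 28.35 g/oz ≈ 63.5 oz
rolled oats: 8 oz × 18/5 × 28.35 g/oz ≈ 816.5 g

bread flour: 63.5 oz; rolled oats: 816.5 g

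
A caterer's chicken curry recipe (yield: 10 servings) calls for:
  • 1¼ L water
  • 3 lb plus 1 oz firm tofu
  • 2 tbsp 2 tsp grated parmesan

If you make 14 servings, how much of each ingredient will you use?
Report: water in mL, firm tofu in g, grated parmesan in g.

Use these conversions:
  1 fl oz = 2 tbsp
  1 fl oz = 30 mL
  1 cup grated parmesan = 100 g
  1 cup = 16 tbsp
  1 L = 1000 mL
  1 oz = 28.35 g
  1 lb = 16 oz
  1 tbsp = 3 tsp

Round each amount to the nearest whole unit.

Scaling factor: 14/10 = 7/5 = 1.4.
water: 1.25 L × 7/5 × 1000 mL/L = 1750 mL
firm tofu: (3 lb + 1 oz = 3.0625 lb) × 7/5 × 16 oz/lb × 28.35 g/oz ≈ 1945 g
grated parmesan: (2 tbsp + 2 tsp = 8/3 tbsp) × 7/5 ÷ 16 tbsp/cup × 100 g/cup ≈ 23 g

water: 1750 mL; firm tofu: 1945 g; grated parmesan: 23 g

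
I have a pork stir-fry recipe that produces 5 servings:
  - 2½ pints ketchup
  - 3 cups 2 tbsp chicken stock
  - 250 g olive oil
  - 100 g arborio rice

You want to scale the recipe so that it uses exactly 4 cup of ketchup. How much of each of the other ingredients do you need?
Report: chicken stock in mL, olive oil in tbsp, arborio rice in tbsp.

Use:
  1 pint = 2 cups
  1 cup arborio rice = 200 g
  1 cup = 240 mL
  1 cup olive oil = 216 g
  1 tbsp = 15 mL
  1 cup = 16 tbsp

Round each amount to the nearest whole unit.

The original recipe has 5 cup of ketchup, so the scaling factor is 4 ÷ 5 = 4/5 = 0.8.
chicken stock: (3 cup + 2 tbsp = 3.125 cup) × 4/5 × 240 mL/cup = 600 mL
olive oil: 250 g × 4/5 ÷ 216 g/cup × 16 tbsp/cup ≈ 15 tbsp
arborio rice: 100 g × 4/5 ÷ 200 g/cup × 16 tbsp/cup ≈ 6 tbsp

chicken stock: 600 mL; olive oil: 15 tbsp; arborio rice: 6 tbsp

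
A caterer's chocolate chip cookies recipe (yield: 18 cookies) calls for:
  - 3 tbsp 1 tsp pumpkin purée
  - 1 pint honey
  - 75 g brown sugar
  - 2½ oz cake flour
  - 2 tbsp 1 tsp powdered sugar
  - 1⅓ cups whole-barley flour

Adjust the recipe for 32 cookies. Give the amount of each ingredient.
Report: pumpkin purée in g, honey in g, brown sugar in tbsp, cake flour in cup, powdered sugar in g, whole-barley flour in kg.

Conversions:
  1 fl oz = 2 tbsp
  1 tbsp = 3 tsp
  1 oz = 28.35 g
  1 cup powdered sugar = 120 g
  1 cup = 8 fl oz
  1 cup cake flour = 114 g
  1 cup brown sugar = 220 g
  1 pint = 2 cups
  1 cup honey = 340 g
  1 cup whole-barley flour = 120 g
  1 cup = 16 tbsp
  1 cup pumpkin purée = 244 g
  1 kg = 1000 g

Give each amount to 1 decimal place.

pumpkin purée: 90.4 g; honey: 1208.9 g; brown sugar: 9.7 tbsp; cake flour: 1.1 cup; powdered sugar: 31.1 g; whole-barley flour: 0.3 kg

Scaling factor: 32/18 = 16/9.
pumpkin purée: (3 tbsp + 1 tsp = 10/3 tbsp) × 16/9 ÷ 16 tbsp/cup × 244 g/cup ≈ 90.4 g
honey: 1 pint × 16/9 × 2 cup/pint × 340 g/cup ≈ 1208.9 g
brown sugar: 75 g × 16/9 ÷ 220 g/cup × 16 tbsp/cup ≈ 9.7 tbsp
cake flour: 2.5 oz × 16/9 × 28.35 g/oz ÷ 114 g/cup ≈ 1.1 cup
powdered sugar: (2 tbsp + 1 tsp = 7/3 tbsp) × 16/9 ÷ 16 tbsp/cup × 120 g/cup ≈ 31.1 g
whole-barley flour: 4/3 cup × 16/9 × 120 g/cup ÷ 1000 g/kg ≈ 0.3 kg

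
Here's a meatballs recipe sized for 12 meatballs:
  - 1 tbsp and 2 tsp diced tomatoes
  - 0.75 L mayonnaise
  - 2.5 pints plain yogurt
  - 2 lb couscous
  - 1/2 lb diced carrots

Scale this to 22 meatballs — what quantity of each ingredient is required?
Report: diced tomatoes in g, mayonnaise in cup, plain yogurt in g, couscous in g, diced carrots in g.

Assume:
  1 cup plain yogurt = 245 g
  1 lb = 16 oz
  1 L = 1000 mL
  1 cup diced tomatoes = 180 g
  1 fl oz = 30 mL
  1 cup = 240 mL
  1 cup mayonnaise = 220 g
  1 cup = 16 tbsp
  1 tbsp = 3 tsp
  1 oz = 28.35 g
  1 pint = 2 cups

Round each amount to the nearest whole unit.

diced tomatoes: 34 g; mayonnaise: 6 cup; plain yogurt: 2246 g; couscous: 1663 g; diced carrots: 416 g

Scaling factor: 22/12 = 11/6.
diced tomatoes: (1 tbsp + 2 tsp = 5/3 tbsp) × 11/6 ÷ 16 tbsp/cup × 180 g/cup ≈ 34 g
mayonnaise: 0.75 L × 11/6 × 1000 mL/L ÷ 240 mL/cup ≈ 6 cup
plain yogurt: 2.5 pint × 11/6 × 2 cup/pint × 245 g/cup ≈ 2246 g
couscous: 2 lb × 11/6 × 16 oz/lb × 28.35 g/oz ≈ 1663 g
diced carrots: 0.5 lb × 11/6 × 16 oz/lb × 28.35 g/oz ≈ 416 g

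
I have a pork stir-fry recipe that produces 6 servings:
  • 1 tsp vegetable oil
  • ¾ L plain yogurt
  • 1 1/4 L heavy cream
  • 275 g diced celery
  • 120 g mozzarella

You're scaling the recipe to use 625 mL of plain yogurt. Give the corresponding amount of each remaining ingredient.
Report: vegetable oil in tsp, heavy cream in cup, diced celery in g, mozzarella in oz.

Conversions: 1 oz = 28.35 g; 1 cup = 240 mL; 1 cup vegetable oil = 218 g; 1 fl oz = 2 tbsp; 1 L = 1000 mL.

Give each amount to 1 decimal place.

The original recipe has 750 mL of plain yogurt, so the scaling factor is 625 ÷ 750 = 5/6.
vegetable oil: 1 tsp × 5/6 ≈ 0.8 tsp
heavy cream: 1.25 L × 5/6 × 1000 mL/L ÷ 240 mL/cup ≈ 4.3 cup
diced celery: 275 g × 5/6 ≈ 229.2 g
mozzarella: 120 g × 5/6 ÷ 28.35 g/oz ≈ 3.5 oz

vegetable oil: 0.8 tsp; heavy cream: 4.3 cup; diced celery: 229.2 g; mozzarella: 3.5 oz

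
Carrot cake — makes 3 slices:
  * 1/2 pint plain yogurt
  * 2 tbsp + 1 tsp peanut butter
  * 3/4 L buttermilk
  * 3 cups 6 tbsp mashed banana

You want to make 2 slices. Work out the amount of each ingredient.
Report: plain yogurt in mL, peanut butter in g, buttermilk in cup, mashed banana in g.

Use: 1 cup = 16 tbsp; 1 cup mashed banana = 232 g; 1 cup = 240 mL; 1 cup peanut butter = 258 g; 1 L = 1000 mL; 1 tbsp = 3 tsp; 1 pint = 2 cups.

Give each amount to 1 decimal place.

Scaling factor: 2/3.
plain yogurt: 0.5 pint × 2/3 × 2 cup/pint × 240 mL/cup = 160.0 mL
peanut butter: (2 tbsp + 1 tsp = 7/3 tbsp) × 2/3 ÷ 16 tbsp/cup × 258 g/cup ≈ 25.1 g
buttermilk: 0.75 L × 2/3 × 1000 mL/L ÷ 240 mL/cup ≈ 2.1 cup
mashed banana: (3 cup + 6 tbsp = 3.375 cup) × 2/3 × 232 g/cup = 522.0 g

plain yogurt: 160.0 mL; peanut butter: 25.1 g; buttermilk: 2.1 cup; mashed banana: 522.0 g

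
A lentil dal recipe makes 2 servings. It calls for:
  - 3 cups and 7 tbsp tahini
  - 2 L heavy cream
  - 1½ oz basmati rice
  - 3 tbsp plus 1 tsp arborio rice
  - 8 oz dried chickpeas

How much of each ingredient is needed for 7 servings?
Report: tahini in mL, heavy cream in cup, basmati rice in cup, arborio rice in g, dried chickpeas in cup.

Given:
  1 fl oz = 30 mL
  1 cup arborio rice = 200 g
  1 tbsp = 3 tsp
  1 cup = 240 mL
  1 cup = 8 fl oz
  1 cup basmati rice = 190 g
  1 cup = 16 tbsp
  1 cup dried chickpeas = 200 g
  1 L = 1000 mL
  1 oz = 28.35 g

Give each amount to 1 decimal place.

Scaling factor: 7/2 = 3.5.
tahini: (3 cup + 7 tbsp = 3.4375 cup) × 7/2 × 240 mL/cup = 2887.5 mL
heavy cream: 2 L × 7/2 × 1000 mL/L ÷ 240 mL/cup ≈ 29.2 cup
basmati rice: 1.5 oz × 7/2 × 28.35 g/oz ÷ 190 g/cup ≈ 0.8 cup
arborio rice: (3 tbsp + 1 tsp = 10/3 tbsp) × 7/2 ÷ 16 tbsp/cup × 200 g/cup ≈ 145.8 g
dried chickpeas: 8 oz × 7/2 × 28.35 g/oz ÷ 200 g/cup ≈ 4.0 cup

tahini: 2887.5 mL; heavy cream: 29.2 cup; basmati rice: 0.8 cup; arborio rice: 145.8 g; dried chickpeas: 4.0 cup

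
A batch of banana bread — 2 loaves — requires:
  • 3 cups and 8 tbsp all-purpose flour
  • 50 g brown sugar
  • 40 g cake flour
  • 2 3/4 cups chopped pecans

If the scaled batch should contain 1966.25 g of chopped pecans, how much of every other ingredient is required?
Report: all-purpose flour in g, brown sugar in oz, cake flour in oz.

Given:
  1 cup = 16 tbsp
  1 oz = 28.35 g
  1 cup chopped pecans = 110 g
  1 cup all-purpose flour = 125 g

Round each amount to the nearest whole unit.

all-purpose flour: 2844 g; brown sugar: 11 oz; cake flour: 9 oz

The original recipe has 302.5 g of chopped pecans, so the scaling factor is 1966.25 ÷ 302.5 = 13/2 = 6.5.
all-purpose flour: (3 cup + 8 tbsp = 3.5 cup) × 13/2 × 125 g/cup ≈ 2844 g
brown sugar: 50 g × 13/2 ÷ 28.35 g/oz ≈ 11 oz
cake flour: 40 g × 13/2 ÷ 28.35 g/oz ≈ 9 oz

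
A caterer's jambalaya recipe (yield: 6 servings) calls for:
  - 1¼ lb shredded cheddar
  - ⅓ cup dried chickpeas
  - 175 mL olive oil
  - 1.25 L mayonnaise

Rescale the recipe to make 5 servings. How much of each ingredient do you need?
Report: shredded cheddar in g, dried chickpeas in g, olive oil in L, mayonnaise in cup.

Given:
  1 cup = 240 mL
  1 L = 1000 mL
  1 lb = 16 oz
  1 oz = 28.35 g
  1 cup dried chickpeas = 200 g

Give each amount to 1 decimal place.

shredded cheddar: 472.5 g; dried chickpeas: 55.6 g; olive oil: 0.1 L; mayonnaise: 4.3 cup

Scaling factor: 5/6.
shredded cheddar: 1.25 lb × 5/6 × 16 oz/lb × 28.35 g/oz = 472.5 g
dried chickpeas: 1/3 cup × 5/6 × 200 g/cup ≈ 55.6 g
olive oil: 175 mL × 5/6 ÷ 1000 mL/L ≈ 0.1 L
mayonnaise: 1.25 L × 5/6 × 1000 mL/L ÷ 240 mL/cup ≈ 4.3 cup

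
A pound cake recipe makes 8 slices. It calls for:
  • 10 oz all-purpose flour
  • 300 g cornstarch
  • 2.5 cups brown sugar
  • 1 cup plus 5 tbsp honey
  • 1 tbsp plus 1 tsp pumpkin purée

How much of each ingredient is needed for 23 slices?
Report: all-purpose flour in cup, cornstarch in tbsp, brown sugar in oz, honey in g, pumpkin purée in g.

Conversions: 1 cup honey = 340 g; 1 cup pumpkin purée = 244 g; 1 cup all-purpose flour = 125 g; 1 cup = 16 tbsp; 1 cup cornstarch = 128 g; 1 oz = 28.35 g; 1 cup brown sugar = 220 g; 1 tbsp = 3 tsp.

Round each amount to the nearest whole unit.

Scaling factor: 23/8 = 2.875.
all-purpose flour: 10 oz × 23/8 × 28.35 g/oz ÷ 125 g/cup ≈ 7 cup
cornstarch: 300 g × 23/8 ÷ 128 g/cup × 16 tbsp/cup ≈ 108 tbsp
brown sugar: 2.5 cup × 23/8 × 220 g/cup ÷ 28.35 g/oz ≈ 56 oz
honey: (1 cup + 5 tbsp = 1.3125 cup) × 23/8 × 340 g/cup ≈ 1283 g
pumpkin purée: (1 tbsp + 1 tsp = 4/3 tbsp) × 23/8 ÷ 16 tbsp/cup × 244 g/cup ≈ 58 g

all-purpose flour: 7 cup; cornstarch: 108 tbsp; brown sugar: 56 oz; honey: 1283 g; pumpkin purée: 58 g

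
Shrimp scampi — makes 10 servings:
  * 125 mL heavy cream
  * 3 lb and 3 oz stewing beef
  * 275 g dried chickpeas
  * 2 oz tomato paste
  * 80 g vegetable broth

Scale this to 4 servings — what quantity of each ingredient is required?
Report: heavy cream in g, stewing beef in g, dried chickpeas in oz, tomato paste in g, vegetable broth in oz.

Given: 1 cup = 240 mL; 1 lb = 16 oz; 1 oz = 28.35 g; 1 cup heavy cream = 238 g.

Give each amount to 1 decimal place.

heavy cream: 49.6 g; stewing beef: 578.3 g; dried chickpeas: 3.9 oz; tomato paste: 22.7 g; vegetable broth: 1.1 oz

Scaling factor: 4/10 = 2/5 = 0.4.
heavy cream: 125 mL × 2/5 ÷ 240 mL/cup × 238 g/cup ≈ 49.6 g
stewing beef: (3 lb + 3 oz = 3.1875 lb) × 2/5 × 16 oz/lb × 28.35 g/oz ≈ 578.3 g
dried chickpeas: 275 g × 2/5 ÷ 28.35 g/oz ≈ 3.9 oz
tomato paste: 2 oz × 2/5 × 28.35 g/oz ≈ 22.7 g
vegetable broth: 80 g × 2/5 ÷ 28.35 g/oz ≈ 1.1 oz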